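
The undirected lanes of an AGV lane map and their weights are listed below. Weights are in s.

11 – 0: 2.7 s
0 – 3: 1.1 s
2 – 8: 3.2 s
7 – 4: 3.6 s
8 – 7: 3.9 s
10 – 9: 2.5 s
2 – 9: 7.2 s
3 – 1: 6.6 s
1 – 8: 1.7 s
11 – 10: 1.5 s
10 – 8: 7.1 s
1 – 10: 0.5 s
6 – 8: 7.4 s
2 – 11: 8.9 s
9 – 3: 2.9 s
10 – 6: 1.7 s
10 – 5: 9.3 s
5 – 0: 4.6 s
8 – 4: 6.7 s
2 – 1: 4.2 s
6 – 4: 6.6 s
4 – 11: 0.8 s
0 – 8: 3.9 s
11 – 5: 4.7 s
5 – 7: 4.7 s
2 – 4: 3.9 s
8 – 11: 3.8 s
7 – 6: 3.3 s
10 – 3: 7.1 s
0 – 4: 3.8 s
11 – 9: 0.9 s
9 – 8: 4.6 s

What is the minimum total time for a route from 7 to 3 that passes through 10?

10.3 s

Shortest 7→10: 7–6–10 = 5
Shortest 10→3: 10–11–9–3 = 5.3
Total via 10: 5 + 5.3 = 10.3 s.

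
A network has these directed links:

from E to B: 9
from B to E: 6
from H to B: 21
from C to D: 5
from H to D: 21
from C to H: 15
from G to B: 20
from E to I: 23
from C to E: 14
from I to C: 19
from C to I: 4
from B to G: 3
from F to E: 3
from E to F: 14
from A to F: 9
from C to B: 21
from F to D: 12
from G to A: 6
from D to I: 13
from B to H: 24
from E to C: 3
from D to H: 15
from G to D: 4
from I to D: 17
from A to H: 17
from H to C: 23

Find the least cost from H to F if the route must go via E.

41

Best H to E: H → B → E costing 27
Best E to F: E → F costing 14
Total via E: 27 + 14 = 41.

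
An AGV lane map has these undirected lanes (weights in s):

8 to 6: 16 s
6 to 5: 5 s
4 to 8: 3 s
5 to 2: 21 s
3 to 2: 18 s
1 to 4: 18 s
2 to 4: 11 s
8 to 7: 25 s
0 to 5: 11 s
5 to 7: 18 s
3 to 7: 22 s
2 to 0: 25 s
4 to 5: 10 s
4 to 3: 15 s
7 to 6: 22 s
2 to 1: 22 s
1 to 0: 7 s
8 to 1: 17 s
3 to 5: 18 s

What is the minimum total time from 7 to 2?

Shortest distances from 7:
7: 0
5: 18  (via 7)
3: 22  (via 7)
6: 22  (via 7)
8: 25  (via 7)
4: 28  (via 5)
0: 29  (via 5)
1: 36  (via 0)
2: 39  (via 5)
Shortest route: 7–5–2 = 39 s.

39 s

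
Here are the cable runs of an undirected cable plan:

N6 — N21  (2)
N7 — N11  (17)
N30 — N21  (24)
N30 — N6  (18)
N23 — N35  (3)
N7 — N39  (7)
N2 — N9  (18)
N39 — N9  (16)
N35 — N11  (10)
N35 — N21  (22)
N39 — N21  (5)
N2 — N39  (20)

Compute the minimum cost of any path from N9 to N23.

46

Candidate routes:
N9 → N39 → N7 → N11 → N35 → N23: 16+7+17+10+3 = 53
N9 → N39 → N21 → N35 → N23: 16+5+22+3 = 46
Cheapest is N9 → N39 → N21 → N35 → N23 at 46.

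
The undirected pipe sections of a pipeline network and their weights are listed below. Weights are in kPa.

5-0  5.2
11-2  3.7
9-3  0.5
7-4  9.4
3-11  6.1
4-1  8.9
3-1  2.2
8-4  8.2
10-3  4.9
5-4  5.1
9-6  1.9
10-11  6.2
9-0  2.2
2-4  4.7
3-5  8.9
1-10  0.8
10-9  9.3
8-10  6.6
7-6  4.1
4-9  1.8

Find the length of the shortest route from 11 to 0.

Compare a few routes:
11–10–3–9–0: 6.2+4.9+0.5+2.2 = 13.8
11–2–4–9–0: 3.7+4.7+1.8+2.2 = 12.4
11–10–1–3–9–0: 6.2+0.8+2.2+0.5+2.2 = 11.9
11–3–9–0: 6.1+0.5+2.2 = 8.8
The minimum is 8.8 kPa via 11–3–9–0.

8.8 kPa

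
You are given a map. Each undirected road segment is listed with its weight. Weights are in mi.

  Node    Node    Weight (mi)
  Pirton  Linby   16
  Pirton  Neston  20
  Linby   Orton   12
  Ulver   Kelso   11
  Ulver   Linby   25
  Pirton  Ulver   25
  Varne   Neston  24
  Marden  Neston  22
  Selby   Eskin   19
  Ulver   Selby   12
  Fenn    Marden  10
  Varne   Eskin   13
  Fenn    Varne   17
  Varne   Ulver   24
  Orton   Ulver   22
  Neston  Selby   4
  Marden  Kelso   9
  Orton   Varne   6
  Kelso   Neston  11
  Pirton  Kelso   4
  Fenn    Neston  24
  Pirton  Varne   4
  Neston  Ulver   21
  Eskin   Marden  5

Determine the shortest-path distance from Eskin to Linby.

31 mi

Settle nodes by increasing distance from Eskin:
Eskin: 0
Marden: 5  (via Eskin)
Varne: 13  (via Eskin)
Kelso: 14  (via Marden)
Fenn: 15  (via Marden)
Pirton: 17  (via Varne)
Orton: 19  (via Varne)
Selby: 19  (via Eskin)
Neston: 23  (via Selby)
Ulver: 25  (via Kelso)
Linby: 31  (via Orton)
Shortest route: Eskin–Varne–Orton–Linby = 31 mi.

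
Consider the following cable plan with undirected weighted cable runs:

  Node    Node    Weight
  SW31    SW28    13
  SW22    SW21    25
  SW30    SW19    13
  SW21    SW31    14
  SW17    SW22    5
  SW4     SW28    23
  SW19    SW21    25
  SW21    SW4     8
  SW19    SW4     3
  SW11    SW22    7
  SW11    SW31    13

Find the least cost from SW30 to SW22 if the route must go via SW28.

72

Best SW30 to SW28: SW30–SW19–SW4–SW28 costing 39
Best SW28 to SW22: SW28–SW31–SW11–SW22 costing 33
Total via SW28: 39 + 33 = 72.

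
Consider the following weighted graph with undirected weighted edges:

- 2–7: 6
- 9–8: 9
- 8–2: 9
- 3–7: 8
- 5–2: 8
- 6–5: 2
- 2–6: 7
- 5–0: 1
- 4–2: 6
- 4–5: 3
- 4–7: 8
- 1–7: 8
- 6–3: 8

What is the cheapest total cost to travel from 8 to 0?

18

Shortest distances from 8:
8: 0
2: 9  (via 8)
9: 9  (via 8)
4: 15  (via 2)
7: 15  (via 2)
6: 16  (via 2)
5: 17  (via 2)
0: 18  (via 5)
Shortest route: 8 → 2 → 5 → 0 = 18.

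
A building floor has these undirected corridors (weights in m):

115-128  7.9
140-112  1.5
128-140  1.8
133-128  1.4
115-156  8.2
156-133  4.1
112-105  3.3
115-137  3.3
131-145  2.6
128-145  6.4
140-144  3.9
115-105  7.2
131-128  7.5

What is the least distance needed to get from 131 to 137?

18.7 m

Candidate routes:
131 → 145 → 128 → 115 → 137: 2.6+6.4+7.9+3.3 = 20.2
131 → 128 → 115 → 137: 7.5+7.9+3.3 = 18.7
131 → 128 → 133 → 156 → 115 → 137: 7.5+1.4+4.1+8.2+3.3 = 24.5
The minimum is 18.7 m via 131 → 128 → 115 → 137.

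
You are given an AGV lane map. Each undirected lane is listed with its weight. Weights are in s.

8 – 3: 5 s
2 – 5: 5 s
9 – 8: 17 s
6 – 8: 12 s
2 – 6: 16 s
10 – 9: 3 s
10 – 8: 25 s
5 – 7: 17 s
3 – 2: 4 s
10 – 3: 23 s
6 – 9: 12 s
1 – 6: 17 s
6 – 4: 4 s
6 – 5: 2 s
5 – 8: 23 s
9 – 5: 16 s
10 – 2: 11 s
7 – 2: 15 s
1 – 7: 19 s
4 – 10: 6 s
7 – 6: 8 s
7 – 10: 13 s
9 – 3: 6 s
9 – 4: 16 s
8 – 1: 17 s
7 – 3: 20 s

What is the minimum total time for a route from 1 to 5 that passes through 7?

29 s

Shortest 1→7: 1–7 = 19
Best 7 to 5: 7–6–5 costing 10
Total via 7: 19 + 10 = 29 s.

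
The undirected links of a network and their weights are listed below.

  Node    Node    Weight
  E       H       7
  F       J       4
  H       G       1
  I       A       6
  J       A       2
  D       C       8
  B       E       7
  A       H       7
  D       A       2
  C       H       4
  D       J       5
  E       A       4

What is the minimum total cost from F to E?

10

Shortest distances from F:
F: 0
J: 4  (via F)
A: 6  (via J)
D: 8  (via A)
E: 10  (via A)
Shortest route: F → J → A → E = 10.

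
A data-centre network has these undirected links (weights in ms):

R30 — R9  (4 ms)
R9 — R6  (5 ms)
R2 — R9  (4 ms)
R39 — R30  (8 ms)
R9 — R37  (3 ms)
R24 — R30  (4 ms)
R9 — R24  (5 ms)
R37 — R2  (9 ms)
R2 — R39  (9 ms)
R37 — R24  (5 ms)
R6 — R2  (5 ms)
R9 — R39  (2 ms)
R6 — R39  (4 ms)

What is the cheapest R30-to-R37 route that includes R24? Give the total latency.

Shortest R30→R24: R30–R24 = 4
Shortest R24→R37: R24–R37 = 5
Total via R24: 4 + 5 = 9 ms.

9 ms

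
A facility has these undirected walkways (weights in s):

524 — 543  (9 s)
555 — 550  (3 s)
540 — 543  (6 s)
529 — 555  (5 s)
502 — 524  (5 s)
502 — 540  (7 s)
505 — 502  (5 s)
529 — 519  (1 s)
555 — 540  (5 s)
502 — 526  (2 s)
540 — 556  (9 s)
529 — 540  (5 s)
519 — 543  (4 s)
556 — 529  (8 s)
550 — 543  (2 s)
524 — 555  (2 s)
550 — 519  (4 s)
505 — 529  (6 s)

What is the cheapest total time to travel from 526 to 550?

Running Dijkstra from 526:
526: 0
502: 2  (via 526)
524: 7  (via 502)
505: 7  (via 502)
540: 9  (via 502)
555: 9  (via 524)
550: 12  (via 555)
Shortest route: 526 → 502 → 524 → 555 → 550 = 12 s.

12 s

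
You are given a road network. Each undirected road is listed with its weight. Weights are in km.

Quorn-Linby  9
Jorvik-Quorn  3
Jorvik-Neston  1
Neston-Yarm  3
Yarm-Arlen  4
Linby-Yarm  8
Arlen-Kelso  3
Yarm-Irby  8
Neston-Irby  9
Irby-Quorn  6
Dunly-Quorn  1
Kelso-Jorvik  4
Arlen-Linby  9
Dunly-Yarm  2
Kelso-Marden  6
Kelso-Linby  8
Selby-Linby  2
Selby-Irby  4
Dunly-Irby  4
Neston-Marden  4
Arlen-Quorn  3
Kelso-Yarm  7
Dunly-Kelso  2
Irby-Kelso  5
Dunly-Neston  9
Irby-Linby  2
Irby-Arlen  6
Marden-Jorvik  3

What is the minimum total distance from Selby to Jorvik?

Compare a few routes:
Selby - Irby - Dunly - Quorn - Jorvik: 4+4+1+3 = 12
Selby - Irby - Quorn - Jorvik: 4+6+3 = 13
Selby - Irby - Kelso - Jorvik: 4+5+4 = 13
The minimum is 12 km via Selby - Irby - Dunly - Quorn - Jorvik.

12 km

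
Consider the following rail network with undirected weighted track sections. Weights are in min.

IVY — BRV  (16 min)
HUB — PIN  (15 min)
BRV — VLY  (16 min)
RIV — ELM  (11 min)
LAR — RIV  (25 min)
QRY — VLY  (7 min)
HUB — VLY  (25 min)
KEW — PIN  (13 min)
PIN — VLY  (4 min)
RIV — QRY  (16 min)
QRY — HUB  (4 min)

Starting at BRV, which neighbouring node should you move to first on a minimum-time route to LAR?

VLY

Compare a few routes:
BRV–VLY–PIN–HUB–QRY–RIV–LAR: 16+4+15+4+16+25 = 80
BRV–VLY–HUB–QRY–RIV–LAR: 16+25+4+16+25 = 86
BRV–VLY–QRY–RIV–LAR: 16+7+16+25 = 64
Cheapest is BRV–VLY–QRY–RIV–LAR at 64 min.
So from BRV the first move is to VLY.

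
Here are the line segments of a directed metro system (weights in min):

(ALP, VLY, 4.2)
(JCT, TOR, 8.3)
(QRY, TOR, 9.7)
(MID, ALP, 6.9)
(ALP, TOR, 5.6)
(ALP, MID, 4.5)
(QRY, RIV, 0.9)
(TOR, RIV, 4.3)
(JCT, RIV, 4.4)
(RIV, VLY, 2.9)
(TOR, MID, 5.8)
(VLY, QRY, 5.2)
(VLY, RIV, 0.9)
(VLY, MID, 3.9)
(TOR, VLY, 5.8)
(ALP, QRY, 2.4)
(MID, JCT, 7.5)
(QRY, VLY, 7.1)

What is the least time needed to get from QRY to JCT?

Compare a few routes:
QRY → RIV → VLY → MID → JCT: 0.9+2.9+3.9+7.5 = 15.2
QRY → VLY → MID → JCT: 7.1+3.9+7.5 = 18.5
Cheapest is QRY → RIV → VLY → MID → JCT at 15.2 min.

15.2 min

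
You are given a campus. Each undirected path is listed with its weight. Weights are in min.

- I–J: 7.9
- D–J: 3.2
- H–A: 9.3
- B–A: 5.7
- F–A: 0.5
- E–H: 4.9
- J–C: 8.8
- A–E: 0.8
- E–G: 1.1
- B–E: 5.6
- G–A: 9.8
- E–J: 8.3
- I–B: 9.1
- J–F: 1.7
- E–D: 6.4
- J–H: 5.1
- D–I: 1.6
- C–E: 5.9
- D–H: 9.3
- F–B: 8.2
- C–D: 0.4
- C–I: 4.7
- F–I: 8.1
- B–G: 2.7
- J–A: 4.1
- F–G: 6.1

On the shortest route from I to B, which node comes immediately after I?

Enumerating some paths:
I–B: 9.1 = 9.1
I–D–C–E–G–B: 1.6+0.4+5.9+1.1+2.7 = 11.7
I–D–E–G–B: 1.6+6.4+1.1+2.7 = 11.8
I–D–J–F–A–E–G–B: 1.6+3.2+1.7+0.5+0.8+1.1+2.7 = 11.6
Cheapest is I–B at 9.1 min.
So from I the first move is to B.

B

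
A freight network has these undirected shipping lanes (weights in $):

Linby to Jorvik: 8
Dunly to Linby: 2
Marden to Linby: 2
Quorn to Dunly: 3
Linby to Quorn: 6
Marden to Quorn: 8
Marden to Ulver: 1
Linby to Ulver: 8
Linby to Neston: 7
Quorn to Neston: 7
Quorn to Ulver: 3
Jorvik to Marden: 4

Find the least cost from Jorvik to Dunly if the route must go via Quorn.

Shortest Jorvik→Quorn: Jorvik–Marden–Ulver–Quorn = 8
Shortest Quorn→Dunly: Quorn–Dunly = 3
Total via Quorn: 8 + 3 = $11.

$11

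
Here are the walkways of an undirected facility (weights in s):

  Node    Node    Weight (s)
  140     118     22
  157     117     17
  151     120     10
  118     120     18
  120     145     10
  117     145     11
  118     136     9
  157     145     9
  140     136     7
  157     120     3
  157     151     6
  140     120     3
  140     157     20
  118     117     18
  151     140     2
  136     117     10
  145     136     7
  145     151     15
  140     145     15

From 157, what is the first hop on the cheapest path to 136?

Enumerating some paths:
157 - 120 - 140 - 136: 3+3+7 = 13
157 - 151 - 140 - 136: 6+2+7 = 15
The minimum is 13 s via 157 - 120 - 140 - 136.
So from 157 the first move is to 120.

120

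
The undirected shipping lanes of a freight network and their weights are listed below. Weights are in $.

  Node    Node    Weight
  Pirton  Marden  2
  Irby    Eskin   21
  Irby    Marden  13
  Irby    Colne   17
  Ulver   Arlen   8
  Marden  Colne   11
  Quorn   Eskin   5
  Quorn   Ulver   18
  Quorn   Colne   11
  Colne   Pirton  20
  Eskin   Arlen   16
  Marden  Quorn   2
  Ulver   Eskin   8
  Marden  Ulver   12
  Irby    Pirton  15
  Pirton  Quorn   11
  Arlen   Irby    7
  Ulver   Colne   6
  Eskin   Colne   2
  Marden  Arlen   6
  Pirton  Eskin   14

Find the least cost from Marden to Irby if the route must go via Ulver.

Best Marden to Ulver: Marden–Ulver costing 12
Best Ulver to Irby: Ulver–Arlen–Irby costing 15
Total via Ulver: 12 + 15 = $27.

$27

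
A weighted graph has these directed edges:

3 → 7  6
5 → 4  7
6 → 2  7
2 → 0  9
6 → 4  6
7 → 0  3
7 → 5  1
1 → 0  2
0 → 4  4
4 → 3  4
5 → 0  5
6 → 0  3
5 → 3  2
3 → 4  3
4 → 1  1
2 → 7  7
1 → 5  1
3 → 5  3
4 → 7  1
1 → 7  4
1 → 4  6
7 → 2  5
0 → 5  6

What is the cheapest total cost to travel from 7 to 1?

Enumerating some paths:
7–5–3–4–1: 1+2+3+1 = 7
7–0–4–1: 3+4+1 = 8
The minimum is 7 via 7–5–3–4–1.

7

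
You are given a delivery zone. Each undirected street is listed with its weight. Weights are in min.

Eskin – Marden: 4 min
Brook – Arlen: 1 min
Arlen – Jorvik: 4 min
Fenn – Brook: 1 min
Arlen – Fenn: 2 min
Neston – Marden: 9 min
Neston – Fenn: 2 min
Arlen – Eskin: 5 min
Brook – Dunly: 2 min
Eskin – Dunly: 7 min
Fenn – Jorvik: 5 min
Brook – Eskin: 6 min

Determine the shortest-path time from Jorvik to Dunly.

7 min

Candidate routes:
Jorvik–Arlen–Brook–Dunly: 4+1+2 = 7
Jorvik–Fenn–Brook–Dunly: 5+1+2 = 8
The minimum is 7 min via Jorvik–Arlen–Brook–Dunly.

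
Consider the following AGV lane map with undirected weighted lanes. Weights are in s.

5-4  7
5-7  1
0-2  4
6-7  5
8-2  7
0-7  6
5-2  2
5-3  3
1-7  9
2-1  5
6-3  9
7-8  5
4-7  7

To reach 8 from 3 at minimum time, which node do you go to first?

Compare a few routes:
3 - 6 - 7 - 8: 9+5+5 = 19
3 - 5 - 2 - 8: 3+2+7 = 12
3 - 5 - 7 - 8: 3+1+5 = 9
Cheapest is 3 - 5 - 7 - 8 at 9 s.
So from 3 the first move is to 5.

5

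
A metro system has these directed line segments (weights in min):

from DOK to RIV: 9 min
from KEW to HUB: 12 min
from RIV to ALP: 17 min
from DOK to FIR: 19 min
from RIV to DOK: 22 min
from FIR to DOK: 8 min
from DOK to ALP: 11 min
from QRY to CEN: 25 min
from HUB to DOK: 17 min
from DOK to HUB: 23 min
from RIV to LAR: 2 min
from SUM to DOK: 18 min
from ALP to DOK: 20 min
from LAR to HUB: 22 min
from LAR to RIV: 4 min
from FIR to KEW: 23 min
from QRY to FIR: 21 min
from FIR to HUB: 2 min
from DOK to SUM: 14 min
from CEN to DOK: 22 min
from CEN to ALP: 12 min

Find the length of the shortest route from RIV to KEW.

64 min

Running Dijkstra from RIV:
RIV: 0
LAR: 2  (via RIV)
ALP: 17  (via RIV)
DOK: 22  (via RIV)
HUB: 24  (via LAR)
SUM: 36  (via DOK)
FIR: 41  (via DOK)
KEW: 64  (via FIR)
Shortest route: RIV–DOK–FIR–KEW = 64 min.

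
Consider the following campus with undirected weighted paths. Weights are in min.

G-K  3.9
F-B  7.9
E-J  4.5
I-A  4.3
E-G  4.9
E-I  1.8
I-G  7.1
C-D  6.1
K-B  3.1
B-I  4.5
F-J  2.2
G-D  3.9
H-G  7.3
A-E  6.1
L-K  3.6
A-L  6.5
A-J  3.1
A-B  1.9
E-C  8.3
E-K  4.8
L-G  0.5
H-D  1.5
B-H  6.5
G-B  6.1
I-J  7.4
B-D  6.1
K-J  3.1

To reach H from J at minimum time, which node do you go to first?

A

Enumerating some paths:
J–A–B–D–H: 3.1+1.9+6.1+1.5 = 12.6
J–K–L–G–D–H: 3.1+3.6+0.5+3.9+1.5 = 12.6
J–A–B–H: 3.1+1.9+6.5 = 11.5
J–K–G–D–H: 3.1+3.9+3.9+1.5 = 12.4
The minimum is 11.5 min via J–A–B–H.
So from J the first move is to A.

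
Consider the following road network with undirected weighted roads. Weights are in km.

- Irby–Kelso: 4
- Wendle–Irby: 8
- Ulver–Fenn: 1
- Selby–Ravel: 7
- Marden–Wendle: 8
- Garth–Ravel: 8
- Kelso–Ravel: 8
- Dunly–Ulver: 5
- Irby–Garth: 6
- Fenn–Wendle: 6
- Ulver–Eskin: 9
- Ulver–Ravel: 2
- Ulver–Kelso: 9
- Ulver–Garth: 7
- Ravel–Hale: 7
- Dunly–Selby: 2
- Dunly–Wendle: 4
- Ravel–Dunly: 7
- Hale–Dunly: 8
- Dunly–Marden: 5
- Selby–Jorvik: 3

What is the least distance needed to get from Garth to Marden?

17 km

Running Dijkstra from Garth:
Garth: 0
Irby: 6  (via Garth)
Ulver: 7  (via Garth)
Ravel: 8  (via Garth)
Fenn: 8  (via Ulver)
Kelso: 10  (via Irby)
Dunly: 12  (via Ulver)
Wendle: 14  (via Irby)
Selby: 14  (via Dunly)
Hale: 15  (via Ravel)
Eskin: 16  (via Ulver)
Jorvik: 17  (via Selby)
Marden: 17  (via Dunly)
Shortest route: Garth → Ulver → Dunly → Marden = 17 km.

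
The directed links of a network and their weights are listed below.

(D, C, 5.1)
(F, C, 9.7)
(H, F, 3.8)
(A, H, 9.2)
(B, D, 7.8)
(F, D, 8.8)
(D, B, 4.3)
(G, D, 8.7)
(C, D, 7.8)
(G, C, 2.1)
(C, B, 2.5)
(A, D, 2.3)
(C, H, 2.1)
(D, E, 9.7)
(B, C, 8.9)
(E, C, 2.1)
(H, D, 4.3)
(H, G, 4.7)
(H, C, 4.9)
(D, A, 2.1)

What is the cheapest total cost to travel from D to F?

Settle nodes by increasing distance from D:
D: 0
A: 2.1  (via D)
B: 4.3  (via D)
C: 5.1  (via D)
H: 7.2  (via C)
E: 9.7  (via D)
F: 11  (via H)
Shortest route: D → C → H → F = 11.

11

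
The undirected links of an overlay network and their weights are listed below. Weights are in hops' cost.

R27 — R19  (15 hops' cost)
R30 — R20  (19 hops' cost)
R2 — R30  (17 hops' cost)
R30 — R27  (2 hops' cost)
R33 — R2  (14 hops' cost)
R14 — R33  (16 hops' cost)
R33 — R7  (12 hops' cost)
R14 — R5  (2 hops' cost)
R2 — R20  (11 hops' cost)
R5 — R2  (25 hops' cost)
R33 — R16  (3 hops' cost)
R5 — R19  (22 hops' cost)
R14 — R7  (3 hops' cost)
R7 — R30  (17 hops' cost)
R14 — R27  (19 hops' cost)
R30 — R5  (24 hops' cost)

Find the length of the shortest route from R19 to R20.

Running Dijkstra from R19:
R19: 0
R27: 15  (via R19)
R30: 17  (via R27)
R5: 22  (via R19)
R14: 24  (via R5)
R7: 27  (via R14)
R2: 34  (via R30)
R20: 36  (via R30)
Shortest route: R19–R27–R30–R20 = 36 hops' cost.

36 hops' cost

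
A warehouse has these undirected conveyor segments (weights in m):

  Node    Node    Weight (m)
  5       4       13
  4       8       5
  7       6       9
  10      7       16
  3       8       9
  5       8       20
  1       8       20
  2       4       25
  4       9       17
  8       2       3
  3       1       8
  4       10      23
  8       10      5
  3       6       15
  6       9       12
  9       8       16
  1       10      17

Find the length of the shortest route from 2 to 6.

27 m

Running Dijkstra from 2:
2: 0
8: 3  (via 2)
4: 8  (via 8)
10: 8  (via 8)
3: 12  (via 8)
9: 19  (via 8)
1: 20  (via 3)
5: 21  (via 4)
7: 24  (via 10)
6: 27  (via 3)
Shortest route: 2–8–3–6 = 27 m.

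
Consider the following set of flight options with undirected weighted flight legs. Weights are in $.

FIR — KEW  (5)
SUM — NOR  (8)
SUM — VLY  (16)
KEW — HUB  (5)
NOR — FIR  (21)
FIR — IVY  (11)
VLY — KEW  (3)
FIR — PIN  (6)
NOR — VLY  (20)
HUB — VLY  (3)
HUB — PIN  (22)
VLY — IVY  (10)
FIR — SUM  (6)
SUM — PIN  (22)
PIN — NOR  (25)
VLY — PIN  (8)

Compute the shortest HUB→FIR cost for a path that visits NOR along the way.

$37

Best HUB to NOR: HUB–VLY–NOR costing 23
Best NOR to FIR: NOR–SUM–FIR costing 14
Total via NOR: 23 + 14 = $37.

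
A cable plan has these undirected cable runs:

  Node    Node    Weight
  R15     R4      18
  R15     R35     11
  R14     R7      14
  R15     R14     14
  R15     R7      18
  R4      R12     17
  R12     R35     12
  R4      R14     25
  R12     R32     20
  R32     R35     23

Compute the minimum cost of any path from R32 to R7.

52

Compare a few routes:
R32 - R35 - R15 - R7: 23+11+18 = 52
R32 - R12 - R35 - R15 - R7: 20+12+11+18 = 61
Cheapest is R32 - R35 - R15 - R7 at 52.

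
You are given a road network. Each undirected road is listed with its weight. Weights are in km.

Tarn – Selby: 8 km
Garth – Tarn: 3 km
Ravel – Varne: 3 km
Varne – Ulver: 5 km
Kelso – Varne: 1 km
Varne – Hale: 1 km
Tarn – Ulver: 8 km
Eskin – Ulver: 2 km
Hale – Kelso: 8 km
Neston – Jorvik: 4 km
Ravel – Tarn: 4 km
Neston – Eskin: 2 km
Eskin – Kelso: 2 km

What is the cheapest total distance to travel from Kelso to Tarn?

8 km

Compare a few routes:
Kelso–Varne–Ravel–Tarn: 1+3+4 = 8
Kelso–Eskin–Ulver–Tarn: 2+2+8 = 12
Cheapest is Kelso–Varne–Ravel–Tarn at 8 km.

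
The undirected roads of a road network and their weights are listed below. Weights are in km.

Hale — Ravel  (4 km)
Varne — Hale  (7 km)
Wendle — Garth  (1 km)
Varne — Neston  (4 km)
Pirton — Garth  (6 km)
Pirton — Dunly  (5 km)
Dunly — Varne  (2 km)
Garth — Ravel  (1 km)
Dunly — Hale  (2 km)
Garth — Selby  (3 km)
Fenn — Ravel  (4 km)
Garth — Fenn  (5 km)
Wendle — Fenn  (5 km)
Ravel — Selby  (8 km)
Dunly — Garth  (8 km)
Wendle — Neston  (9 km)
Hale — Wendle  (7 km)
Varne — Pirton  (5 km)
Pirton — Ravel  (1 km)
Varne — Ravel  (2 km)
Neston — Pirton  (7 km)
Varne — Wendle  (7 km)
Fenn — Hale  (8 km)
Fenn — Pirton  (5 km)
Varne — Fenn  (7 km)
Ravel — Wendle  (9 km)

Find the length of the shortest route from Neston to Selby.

Enumerating some paths:
Neston - Varne - Ravel - Garth - Selby: 4+2+1+3 = 10
Neston - Pirton - Ravel - Garth - Selby: 7+1+1+3 = 12
The minimum is 10 km via Neston - Varne - Ravel - Garth - Selby.

10 km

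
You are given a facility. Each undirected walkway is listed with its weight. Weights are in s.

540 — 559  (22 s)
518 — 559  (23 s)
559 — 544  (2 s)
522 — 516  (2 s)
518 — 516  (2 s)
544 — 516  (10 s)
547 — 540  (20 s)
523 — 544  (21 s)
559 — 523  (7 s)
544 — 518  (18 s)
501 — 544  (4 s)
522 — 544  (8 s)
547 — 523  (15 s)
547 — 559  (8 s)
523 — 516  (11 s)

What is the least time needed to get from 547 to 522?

18 s

Candidate routes:
547 → 559 → 544 → 516 → 522: 8+2+10+2 = 22
547 → 559 → 523 → 516 → 522: 8+7+11+2 = 28
547 → 559 → 544 → 522: 8+2+8 = 18
The minimum is 18 s via 547 → 559 → 544 → 522.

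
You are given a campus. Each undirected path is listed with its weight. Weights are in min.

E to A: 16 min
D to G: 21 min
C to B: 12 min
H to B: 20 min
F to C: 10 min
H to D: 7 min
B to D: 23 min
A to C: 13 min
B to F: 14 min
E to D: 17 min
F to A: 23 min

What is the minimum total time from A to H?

Shortest distances from A:
A: 0
C: 13  (via A)
E: 16  (via A)
F: 23  (via A)
B: 25  (via C)
D: 33  (via E)
H: 40  (via D)
Shortest route: A → E → D → H = 40 min.

40 min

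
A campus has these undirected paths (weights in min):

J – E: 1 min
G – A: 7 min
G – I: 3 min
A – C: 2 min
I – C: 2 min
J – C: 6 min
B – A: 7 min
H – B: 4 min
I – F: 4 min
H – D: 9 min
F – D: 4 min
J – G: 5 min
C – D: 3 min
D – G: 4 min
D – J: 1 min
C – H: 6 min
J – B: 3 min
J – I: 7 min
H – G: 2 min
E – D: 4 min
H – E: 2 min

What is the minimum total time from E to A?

7 min

Enumerating some paths:
E–J–D–C–A: 1+1+3+2 = 7
E–J–C–A: 1+6+2 = 9
E–D–C–A: 4+3+2 = 9
E–H–C–A: 2+6+2 = 10
Cheapest is E–J–D–C–A at 7 min.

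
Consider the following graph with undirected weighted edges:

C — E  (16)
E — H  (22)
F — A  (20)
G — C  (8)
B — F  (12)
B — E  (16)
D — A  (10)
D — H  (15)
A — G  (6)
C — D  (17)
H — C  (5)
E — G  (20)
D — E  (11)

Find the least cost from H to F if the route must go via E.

Shortest H→E: H–C–E = 21
Best E to F: E–B–F costing 28
Total via E: 21 + 28 = 49.

49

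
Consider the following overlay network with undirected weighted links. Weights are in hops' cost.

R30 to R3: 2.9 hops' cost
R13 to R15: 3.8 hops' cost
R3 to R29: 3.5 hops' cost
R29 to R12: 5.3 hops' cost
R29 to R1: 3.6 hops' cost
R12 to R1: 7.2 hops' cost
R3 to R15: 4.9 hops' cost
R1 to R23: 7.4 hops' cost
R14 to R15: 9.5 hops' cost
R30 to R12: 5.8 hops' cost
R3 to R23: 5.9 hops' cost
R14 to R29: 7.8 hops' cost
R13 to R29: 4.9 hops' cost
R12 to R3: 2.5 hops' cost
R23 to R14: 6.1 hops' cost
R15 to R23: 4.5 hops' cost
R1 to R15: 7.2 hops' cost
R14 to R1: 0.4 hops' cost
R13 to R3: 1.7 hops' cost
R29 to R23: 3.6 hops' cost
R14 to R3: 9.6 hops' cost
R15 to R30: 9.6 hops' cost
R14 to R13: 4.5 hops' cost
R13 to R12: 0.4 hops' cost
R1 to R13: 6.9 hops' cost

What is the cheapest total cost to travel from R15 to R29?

Enumerating some paths:
R15 - R3 - R29: 4.9+3.5 = 8.4
R15 - R23 - R29: 4.5+3.6 = 8.1
R15 - R13 - R29: 3.8+4.9 = 8.7
Cheapest is R15 - R23 - R29 at 8.1 hops' cost.

8.1 hops' cost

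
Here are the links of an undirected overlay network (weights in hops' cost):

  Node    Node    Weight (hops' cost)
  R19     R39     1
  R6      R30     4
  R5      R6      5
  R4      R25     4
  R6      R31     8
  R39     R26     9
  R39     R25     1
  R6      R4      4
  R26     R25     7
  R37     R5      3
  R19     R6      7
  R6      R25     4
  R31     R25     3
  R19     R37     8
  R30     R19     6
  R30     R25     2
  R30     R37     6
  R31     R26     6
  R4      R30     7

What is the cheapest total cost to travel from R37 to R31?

Candidate routes:
R37 → R19 → R39 → R25 → R31: 8+1+1+3 = 13
R37 → R5 → R6 → R25 → R31: 3+5+4+3 = 15
R37 → R30 → R25 → R31: 6+2+3 = 11
Cheapest is R37 → R30 → R25 → R31 at 11 hops' cost.

11 hops' cost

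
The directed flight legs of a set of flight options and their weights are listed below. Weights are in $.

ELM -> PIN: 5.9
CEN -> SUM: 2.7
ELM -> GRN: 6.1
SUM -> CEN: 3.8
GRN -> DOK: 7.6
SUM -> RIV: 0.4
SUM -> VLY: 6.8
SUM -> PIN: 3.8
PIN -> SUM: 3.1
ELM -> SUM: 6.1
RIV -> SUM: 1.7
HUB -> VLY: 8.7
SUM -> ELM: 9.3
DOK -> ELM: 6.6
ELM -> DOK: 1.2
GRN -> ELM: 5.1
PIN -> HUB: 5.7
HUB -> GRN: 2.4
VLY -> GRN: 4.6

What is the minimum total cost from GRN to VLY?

$18

Running Dijkstra from GRN:
GRN: 0
ELM: 5.1  (via GRN)
DOK: 6.3  (via ELM)
PIN: 11  (via ELM)
SUM: 11.2  (via ELM)
RIV: 11.6  (via SUM)
CEN: 15  (via SUM)
HUB: 16.7  (via PIN)
VLY: 18  (via SUM)
Shortest route: GRN → ELM → SUM → VLY = $18.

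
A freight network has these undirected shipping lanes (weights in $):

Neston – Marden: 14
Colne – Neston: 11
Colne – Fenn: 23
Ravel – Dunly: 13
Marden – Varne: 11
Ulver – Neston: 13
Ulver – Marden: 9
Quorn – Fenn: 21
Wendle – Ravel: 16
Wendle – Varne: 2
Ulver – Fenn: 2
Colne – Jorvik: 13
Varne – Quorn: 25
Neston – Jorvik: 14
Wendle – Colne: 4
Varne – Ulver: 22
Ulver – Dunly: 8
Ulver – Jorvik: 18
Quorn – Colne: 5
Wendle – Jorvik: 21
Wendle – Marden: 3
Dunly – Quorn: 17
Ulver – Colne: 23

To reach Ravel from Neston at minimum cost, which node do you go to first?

Colne

Candidate routes:
Neston–Colne–Wendle–Ravel: 11+4+16 = 31
Neston–Ulver–Marden–Wendle–Ravel: 13+9+3+16 = 41
Neston–Ulver–Dunly–Ravel: 13+8+13 = 34
Neston–Marden–Wendle–Ravel: 14+3+16 = 33
Cheapest is Neston–Colne–Wendle–Ravel at $31.
So from Neston the first move is to Colne.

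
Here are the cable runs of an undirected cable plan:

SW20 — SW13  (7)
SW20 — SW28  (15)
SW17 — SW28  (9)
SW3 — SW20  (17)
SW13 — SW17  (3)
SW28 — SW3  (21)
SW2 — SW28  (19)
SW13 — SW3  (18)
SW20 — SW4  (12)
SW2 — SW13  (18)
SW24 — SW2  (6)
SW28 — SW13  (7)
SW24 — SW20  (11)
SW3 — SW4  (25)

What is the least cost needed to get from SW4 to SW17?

22

Candidate routes:
SW4 - SW20 - SW13 - SW28 - SW17: 12+7+7+9 = 35
SW4 - SW20 - SW13 - SW17: 12+7+3 = 22
SW4 - SW20 - SW28 - SW13 - SW17: 12+15+7+3 = 37
SW4 - SW20 - SW28 - SW17: 12+15+9 = 36
The minimum is 22 via SW4 - SW20 - SW13 - SW17.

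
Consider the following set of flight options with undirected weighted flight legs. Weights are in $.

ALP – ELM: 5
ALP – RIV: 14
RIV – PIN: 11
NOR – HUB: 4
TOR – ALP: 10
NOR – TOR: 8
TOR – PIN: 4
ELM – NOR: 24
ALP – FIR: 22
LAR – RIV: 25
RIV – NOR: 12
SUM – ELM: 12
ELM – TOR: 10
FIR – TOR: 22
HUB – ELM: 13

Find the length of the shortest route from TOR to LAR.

Shortest distances from TOR:
TOR: 0
PIN: 4  (via TOR)
NOR: 8  (via TOR)
ALP: 10  (via TOR)
ELM: 10  (via TOR)
HUB: 12  (via NOR)
RIV: 15  (via PIN)
SUM: 22  (via ELM)
FIR: 22  (via TOR)
LAR: 40  (via RIV)
Shortest route: TOR–PIN–RIV–LAR = $40.

$40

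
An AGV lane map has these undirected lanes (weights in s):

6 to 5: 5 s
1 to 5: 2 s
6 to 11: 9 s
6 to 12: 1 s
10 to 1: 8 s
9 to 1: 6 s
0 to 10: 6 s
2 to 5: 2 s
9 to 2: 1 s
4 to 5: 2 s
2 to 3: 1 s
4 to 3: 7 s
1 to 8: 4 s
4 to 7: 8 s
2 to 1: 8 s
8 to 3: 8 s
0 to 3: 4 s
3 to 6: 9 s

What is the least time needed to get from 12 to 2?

Candidate routes:
12–6–5–1–9–2: 1+5+2+6+1 = 15
12–6–5–2: 1+5+2 = 8
12–6–5–1–2: 1+5+2+8 = 16
12–6–3–2: 1+9+1 = 11
The minimum is 8 s via 12–6–5–2.

8 s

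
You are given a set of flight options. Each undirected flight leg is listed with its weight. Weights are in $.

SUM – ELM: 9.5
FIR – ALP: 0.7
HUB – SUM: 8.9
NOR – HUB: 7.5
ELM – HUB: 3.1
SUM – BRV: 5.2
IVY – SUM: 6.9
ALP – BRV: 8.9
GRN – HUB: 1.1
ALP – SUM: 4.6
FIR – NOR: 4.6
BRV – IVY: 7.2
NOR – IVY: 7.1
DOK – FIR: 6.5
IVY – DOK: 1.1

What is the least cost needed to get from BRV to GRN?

$15.2

Compare a few routes:
BRV → ALP → FIR → NOR → HUB → GRN: 8.9+0.7+4.6+7.5+1.1 = 22.8
BRV → SUM → ELM → HUB → GRN: 5.2+9.5+3.1+1.1 = 18.9
BRV → SUM → HUB → GRN: 5.2+8.9+1.1 = 15.2
The minimum is $15.2 via BRV → SUM → HUB → GRN.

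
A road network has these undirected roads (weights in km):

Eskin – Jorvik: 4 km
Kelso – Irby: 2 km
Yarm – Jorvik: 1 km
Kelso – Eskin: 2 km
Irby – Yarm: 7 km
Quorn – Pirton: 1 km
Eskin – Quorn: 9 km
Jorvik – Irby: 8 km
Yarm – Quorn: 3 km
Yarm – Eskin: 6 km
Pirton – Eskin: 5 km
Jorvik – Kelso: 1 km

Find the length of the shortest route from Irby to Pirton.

8 km

Compare a few routes:
Irby - Kelso - Eskin - Pirton: 2+2+5 = 9
Irby - Kelso - Jorvik - Yarm - Quorn - Pirton: 2+1+1+3+1 = 8
Irby - Yarm - Quorn - Pirton: 7+3+1 = 11
Cheapest is Irby - Kelso - Jorvik - Yarm - Quorn - Pirton at 8 km.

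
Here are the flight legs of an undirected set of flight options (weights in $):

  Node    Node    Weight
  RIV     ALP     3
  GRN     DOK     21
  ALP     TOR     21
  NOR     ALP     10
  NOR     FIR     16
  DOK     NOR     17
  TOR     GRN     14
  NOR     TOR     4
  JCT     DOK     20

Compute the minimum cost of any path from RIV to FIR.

Shortest distances from RIV:
RIV: 0
ALP: 3  (via RIV)
NOR: 13  (via ALP)
TOR: 17  (via NOR)
FIR: 29  (via NOR)
Shortest route: RIV–ALP–NOR–FIR = $29.

$29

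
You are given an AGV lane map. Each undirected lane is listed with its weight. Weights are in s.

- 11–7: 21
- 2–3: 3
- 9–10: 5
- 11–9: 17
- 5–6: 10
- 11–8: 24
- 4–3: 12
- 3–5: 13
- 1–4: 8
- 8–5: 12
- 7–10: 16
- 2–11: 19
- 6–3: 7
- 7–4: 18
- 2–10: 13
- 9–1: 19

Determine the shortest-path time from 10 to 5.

Candidate routes:
10–9–1–4–3–5: 5+19+8+12+13 = 57
10–2–3–5: 13+3+13 = 29
10–2–3–6–5: 13+3+7+10 = 33
Cheapest is 10–2–3–5 at 29 s.

29 s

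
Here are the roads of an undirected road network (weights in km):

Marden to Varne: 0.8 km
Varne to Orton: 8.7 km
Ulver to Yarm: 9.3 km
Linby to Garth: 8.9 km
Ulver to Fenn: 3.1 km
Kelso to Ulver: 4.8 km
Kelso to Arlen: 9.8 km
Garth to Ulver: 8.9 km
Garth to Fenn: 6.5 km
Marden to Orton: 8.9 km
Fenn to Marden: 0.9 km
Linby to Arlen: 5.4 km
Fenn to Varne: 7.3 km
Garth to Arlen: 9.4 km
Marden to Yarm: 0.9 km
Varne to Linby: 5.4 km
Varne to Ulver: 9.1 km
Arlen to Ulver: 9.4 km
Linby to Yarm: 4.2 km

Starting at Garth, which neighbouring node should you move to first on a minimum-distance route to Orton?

Compare a few routes:
Garth - Ulver - Fenn - Marden - Orton: 8.9+3.1+0.9+8.9 = 21.8
Garth - Fenn - Marden - Orton: 6.5+0.9+8.9 = 16.3
Garth - Ulver - Fenn - Marden - Varne - Orton: 8.9+3.1+0.9+0.8+8.7 = 22.4
Garth - Fenn - Marden - Varne - Orton: 6.5+0.9+0.8+8.7 = 16.9
Cheapest is Garth - Fenn - Marden - Orton at 16.3 km.
So from Garth the first move is to Fenn.

Fenn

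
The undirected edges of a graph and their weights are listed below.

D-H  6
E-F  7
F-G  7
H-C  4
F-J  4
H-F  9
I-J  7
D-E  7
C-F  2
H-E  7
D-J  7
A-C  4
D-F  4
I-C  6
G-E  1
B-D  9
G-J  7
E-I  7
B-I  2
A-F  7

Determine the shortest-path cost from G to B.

10

Compare a few routes:
G - E - D - B: 1+7+9 = 17
G - E - I - B: 1+7+2 = 10
G - J - I - B: 7+7+2 = 16
G - F - C - I - B: 7+2+6+2 = 17
The minimum is 10 via G - E - I - B.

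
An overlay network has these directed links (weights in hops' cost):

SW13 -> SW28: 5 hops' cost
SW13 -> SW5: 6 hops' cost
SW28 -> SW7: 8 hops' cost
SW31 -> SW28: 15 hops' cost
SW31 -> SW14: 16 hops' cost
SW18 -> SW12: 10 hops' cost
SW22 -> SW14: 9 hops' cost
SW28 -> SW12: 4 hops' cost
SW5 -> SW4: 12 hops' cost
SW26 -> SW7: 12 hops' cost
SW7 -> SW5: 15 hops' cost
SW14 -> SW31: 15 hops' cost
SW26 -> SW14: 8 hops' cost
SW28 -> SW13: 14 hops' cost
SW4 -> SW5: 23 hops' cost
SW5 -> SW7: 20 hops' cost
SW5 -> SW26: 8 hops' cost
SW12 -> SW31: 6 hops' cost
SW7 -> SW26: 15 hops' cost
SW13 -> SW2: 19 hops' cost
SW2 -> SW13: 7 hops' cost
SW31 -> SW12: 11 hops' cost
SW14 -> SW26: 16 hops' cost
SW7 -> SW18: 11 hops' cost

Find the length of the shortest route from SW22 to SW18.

48 hops' cost

Enumerating some paths:
SW22–SW14–SW31–SW28–SW7–SW18: 9+15+15+8+11 = 58
SW22–SW14–SW31–SW28–SW13–SW5–SW26–SW7–SW18: 9+15+15+14+6+8+12+11 = 90
SW22–SW14–SW26–SW7–SW18: 9+16+12+11 = 48
Cheapest is SW22–SW14–SW26–SW7–SW18 at 48 hops' cost.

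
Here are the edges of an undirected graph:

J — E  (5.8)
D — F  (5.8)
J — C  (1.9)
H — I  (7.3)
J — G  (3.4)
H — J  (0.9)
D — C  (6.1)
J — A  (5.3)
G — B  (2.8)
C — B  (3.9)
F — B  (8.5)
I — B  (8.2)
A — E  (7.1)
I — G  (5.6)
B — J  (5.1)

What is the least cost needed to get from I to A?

Shortest distances from I:
I: 0
G: 5.6  (via I)
H: 7.3  (via I)
B: 8.2  (via I)
J: 8.2  (via H)
C: 10.1  (via J)
A: 13.5  (via J)
Shortest route: I–H–J–A = 13.5.

13.5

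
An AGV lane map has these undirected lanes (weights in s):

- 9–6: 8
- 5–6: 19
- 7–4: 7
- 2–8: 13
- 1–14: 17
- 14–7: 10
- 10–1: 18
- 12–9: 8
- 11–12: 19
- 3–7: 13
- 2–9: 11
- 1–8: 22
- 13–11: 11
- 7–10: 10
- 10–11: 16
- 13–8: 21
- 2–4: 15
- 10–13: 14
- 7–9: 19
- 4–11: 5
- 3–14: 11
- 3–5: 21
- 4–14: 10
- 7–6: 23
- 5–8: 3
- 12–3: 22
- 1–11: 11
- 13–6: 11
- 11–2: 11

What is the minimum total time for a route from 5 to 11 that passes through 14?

47 s

Best 5 to 14: 5 → 3 → 14 costing 32
Shortest 14→11: 14 → 4 → 11 = 15
Total via 14: 32 + 15 = 47 s.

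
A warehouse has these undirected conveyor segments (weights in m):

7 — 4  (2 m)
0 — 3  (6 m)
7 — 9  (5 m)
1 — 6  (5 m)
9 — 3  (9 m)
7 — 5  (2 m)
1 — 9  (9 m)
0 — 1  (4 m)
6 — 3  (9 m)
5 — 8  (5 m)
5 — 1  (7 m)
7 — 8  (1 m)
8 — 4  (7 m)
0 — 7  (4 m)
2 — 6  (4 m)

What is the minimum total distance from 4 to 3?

12 m

Enumerating some paths:
4–7–9–3: 2+5+9 = 16
4–7–0–3: 2+4+6 = 12
Cheapest is 4–7–0–3 at 12 m.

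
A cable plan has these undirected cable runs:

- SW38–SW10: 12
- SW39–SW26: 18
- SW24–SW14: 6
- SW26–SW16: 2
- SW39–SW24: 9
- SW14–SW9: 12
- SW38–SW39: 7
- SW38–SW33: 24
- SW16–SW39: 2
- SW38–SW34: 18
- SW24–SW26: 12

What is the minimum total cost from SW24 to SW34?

34

Settle nodes by increasing distance from SW24:
SW24: 0
SW14: 6  (via SW24)
SW39: 9  (via SW24)
SW16: 11  (via SW39)
SW26: 12  (via SW24)
SW38: 16  (via SW39)
SW9: 18  (via SW14)
SW10: 28  (via SW38)
SW34: 34  (via SW38)
Shortest route: SW24–SW39–SW38–SW34 = 34.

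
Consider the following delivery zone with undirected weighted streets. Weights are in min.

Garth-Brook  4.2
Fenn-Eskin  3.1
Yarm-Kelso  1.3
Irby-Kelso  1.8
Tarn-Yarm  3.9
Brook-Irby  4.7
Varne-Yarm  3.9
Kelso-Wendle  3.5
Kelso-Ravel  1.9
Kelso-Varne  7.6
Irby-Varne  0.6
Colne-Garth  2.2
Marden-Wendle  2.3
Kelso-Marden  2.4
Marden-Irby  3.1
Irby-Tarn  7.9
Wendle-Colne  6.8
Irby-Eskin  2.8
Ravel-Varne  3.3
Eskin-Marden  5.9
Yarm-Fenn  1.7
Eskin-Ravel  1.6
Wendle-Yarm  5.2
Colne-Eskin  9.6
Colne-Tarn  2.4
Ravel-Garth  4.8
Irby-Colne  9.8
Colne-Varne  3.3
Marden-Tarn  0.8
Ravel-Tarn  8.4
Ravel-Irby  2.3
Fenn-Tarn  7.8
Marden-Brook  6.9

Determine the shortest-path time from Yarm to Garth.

Settle nodes by increasing distance from Yarm:
Yarm: 0
Kelso: 1.3  (via Yarm)
Fenn: 1.7  (via Yarm)
Irby: 3.1  (via Kelso)
Ravel: 3.2  (via Kelso)
Marden: 3.7  (via Kelso)
Varne: 3.7  (via Irby)
Tarn: 3.9  (via Yarm)
Eskin: 4.8  (via Fenn)
Wendle: 4.8  (via Kelso)
Colne: 6.3  (via Tarn)
Brook: 7.8  (via Irby)
Garth: 8  (via Ravel)
Shortest route: Yarm → Kelso → Ravel → Garth = 8 min.

8 min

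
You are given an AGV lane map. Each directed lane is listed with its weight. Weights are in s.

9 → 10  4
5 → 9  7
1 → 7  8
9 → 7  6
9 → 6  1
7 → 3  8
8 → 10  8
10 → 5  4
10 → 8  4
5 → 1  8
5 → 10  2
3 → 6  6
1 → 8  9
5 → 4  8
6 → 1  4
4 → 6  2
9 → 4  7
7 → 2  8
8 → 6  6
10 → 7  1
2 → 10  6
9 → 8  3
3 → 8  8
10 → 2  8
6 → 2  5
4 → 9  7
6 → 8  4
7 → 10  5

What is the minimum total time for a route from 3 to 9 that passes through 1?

34 s

Best 3 to 1: 3 → 6 → 1 costing 10
Best 1 to 9: 1 → 7 → 10 → 5 → 9 costing 24
Total via 1: 10 + 24 = 34 s.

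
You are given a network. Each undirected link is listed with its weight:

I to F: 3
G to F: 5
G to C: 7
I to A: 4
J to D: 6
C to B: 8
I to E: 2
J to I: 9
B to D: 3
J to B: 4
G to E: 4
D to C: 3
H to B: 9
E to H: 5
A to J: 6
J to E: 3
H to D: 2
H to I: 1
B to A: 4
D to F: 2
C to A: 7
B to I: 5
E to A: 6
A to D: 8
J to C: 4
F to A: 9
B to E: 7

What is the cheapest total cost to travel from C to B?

6

Enumerating some paths:
C → D → B: 3+3 = 6
C → B: 8 = 8
C → J → B: 4+4 = 8
Cheapest is C → D → B at 6.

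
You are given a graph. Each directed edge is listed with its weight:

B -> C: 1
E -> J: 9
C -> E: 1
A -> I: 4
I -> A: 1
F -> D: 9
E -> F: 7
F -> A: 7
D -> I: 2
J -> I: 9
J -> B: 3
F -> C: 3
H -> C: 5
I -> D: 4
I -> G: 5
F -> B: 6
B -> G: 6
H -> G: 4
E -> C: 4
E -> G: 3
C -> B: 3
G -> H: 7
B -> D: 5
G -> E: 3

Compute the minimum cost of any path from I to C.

12

Compare a few routes:
I → G → E → F → C: 5+3+7+3 = 18
I → G → E → C: 5+3+4 = 12
I → G → E → J → B → C: 5+3+9+3+1 = 21
I → G → H → C: 5+7+5 = 17
The minimum is 12 via I → G → E → C.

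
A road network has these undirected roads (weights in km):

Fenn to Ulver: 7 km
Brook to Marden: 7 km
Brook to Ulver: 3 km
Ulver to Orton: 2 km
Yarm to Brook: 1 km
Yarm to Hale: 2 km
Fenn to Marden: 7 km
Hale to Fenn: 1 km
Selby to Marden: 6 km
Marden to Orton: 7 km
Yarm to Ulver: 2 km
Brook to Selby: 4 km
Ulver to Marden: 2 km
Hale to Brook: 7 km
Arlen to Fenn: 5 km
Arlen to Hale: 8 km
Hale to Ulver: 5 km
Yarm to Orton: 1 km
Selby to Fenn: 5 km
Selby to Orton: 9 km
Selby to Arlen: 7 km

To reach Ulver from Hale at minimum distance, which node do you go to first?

Yarm

Candidate routes:
Hale–Yarm–Orton–Ulver: 2+1+2 = 5
Hale–Yarm–Ulver: 2+2 = 4
Hale–Yarm–Brook–Ulver: 2+1+3 = 6
Hale–Ulver: 5 = 5
Cheapest is Hale–Yarm–Ulver at 4 km.
So from Hale the first move is to Yarm.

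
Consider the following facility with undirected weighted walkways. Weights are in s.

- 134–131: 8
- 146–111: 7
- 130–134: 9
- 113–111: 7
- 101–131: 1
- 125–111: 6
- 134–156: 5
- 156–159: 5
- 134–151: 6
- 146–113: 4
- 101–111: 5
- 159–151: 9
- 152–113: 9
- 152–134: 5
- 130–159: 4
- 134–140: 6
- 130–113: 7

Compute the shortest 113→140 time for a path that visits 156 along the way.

27 s

Best 113 to 156: 113 → 130 → 159 → 156 costing 16
Best 156 to 140: 156 → 134 → 140 costing 11
Total via 156: 16 + 11 = 27 s.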